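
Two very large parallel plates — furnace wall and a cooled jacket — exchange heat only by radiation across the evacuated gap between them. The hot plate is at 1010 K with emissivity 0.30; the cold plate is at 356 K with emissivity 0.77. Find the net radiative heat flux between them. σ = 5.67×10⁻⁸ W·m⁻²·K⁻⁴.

q ≈ 16000 W/m²

For two infinite grey parallel plates, q = σ(T₁⁴ − T₂⁴)/(1/ε₁ + 1/ε₂ − 1).
T₁⁴ − T₂⁴ = 1.041×10¹² − 1.606×10¹⁰ = 1.025×10¹² K⁴.
1/ε₁ + 1/ε₂ − 1 = 3.333 + 1.299 − 1 = 3.632.
q = 5.67×10⁻⁸ × 1.025×10¹² / 3.632.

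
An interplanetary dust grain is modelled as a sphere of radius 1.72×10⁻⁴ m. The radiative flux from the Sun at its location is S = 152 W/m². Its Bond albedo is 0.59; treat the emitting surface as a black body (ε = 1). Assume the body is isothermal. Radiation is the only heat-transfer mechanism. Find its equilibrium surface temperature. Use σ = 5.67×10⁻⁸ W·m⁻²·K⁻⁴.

At equilibrium, absorbed power = emitted power.
Absorbing cross-section = πr² = 9.294×10⁻⁸ m²; emitting surface = 4πr² = 3.718×10⁻⁷ m² (ratio 4).
(1−a)S·A_cross = εσ·A_surf·T⁴  ⇒  T⁴ = (1−a)S/(4σ).
T⁴ = 0.410·152/(4·5.67×10⁻⁸) = 2.748×10⁸ K⁴.
T = (2.748×10⁸)^(1/4).

T ≈ 129 K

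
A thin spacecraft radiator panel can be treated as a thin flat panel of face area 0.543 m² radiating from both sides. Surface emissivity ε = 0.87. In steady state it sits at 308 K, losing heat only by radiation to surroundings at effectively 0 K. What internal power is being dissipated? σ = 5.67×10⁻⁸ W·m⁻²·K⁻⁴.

P ≈ 482 W

Steady state: P = εσA T⁴.
A = 2·0.543 = 1.086 m²; T⁴ = (308)⁴ = 8.999×10⁹ K⁴.
P = 0.87 × 5.67×10⁻⁸ × 1.086 × 8.999×10⁹.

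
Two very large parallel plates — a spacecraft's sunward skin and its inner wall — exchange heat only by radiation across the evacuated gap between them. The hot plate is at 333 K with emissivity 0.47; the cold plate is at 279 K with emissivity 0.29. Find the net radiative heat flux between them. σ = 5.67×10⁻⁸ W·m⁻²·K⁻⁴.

q ≈ 77.3 W/m²

For two infinite grey parallel plates, q = σ(T₁⁴ − T₂⁴)/(1/ε₁ + 1/ε₂ − 1).
T₁⁴ − T₂⁴ = 1.230×10¹⁰ − 6.059×10⁹ = 6.237×10⁹ K⁴.
1/ε₁ + 1/ε₂ − 1 = 2.128 + 3.448 − 1 = 4.576.
q = 5.67×10⁻⁸ × 6.237×10⁹ / 4.576.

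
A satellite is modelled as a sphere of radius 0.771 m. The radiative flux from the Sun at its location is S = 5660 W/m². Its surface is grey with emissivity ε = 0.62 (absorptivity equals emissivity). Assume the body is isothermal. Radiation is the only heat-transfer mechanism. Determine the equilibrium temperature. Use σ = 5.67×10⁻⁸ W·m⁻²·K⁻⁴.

At equilibrium, absorbed power = emitted power.
Absorbing cross-section = πr² = 1.867 m²; emitting surface = 4πr² = 7.470 m² (ratio 4).
εS·A_cross = εσ·A_surf·T⁴  ⇒  T⁴ = S/(4σ)   (ε cancels).
T⁴ = 5660/(4·5.67×10⁻⁸) = 2.496×10¹⁰ K⁴.
T = (2.496×10¹⁰)^(1/4).

T ≈ 397 K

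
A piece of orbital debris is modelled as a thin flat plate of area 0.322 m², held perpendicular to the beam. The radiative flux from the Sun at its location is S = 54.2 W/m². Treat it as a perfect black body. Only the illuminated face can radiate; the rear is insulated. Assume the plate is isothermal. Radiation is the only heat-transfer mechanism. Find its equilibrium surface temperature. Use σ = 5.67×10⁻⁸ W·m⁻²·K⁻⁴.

At equilibrium, absorbed power = emitted power.
Absorbing cross-section = A = 0.3220 m²; emitting surface = A = 0.3220 m² (ratio 1).
S·A_cross = εσ·A_surf·T⁴  ⇒  T⁴ = S/(1σ).
T⁴ = 1.00·54.2/(1·5.67×10⁻⁸) = 9.559×10⁸ K⁴.
T = (9.559×10⁸)^(1/4).

T ≈ 176 K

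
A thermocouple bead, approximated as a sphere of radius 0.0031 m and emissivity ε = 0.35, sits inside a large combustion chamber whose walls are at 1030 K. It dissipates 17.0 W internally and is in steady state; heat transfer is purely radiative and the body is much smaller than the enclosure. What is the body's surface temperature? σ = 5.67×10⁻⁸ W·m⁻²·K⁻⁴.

For a small grey body in a large enclosure, net radiated power = εσA(T⁴ − T_w⁴).
Steady state: P = εσA(T⁴ − T_w⁴) with A = 4πr² = 1.208×10⁻⁴ m².
T⁴ = P/(εσA) + T_w⁴ = 17.0/(0.35·5.67×10⁻⁸·1.208×10⁻⁴) + (1030)⁴
    = 7.094×10¹² + 1.126×10¹² = 8.219×10¹² K⁴.

T ≈ 1690 K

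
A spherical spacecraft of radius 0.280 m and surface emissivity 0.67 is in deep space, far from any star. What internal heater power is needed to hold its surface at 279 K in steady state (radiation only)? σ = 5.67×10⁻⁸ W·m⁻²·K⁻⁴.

P = εσ·4πr²·T⁴.
4πr² = 0.9852 m²; T⁴ = 6.059×10⁹ K⁴.
P = 0.67·5.67×10⁻⁸·0.9852·6.059×10⁹.

P ≈ 227 W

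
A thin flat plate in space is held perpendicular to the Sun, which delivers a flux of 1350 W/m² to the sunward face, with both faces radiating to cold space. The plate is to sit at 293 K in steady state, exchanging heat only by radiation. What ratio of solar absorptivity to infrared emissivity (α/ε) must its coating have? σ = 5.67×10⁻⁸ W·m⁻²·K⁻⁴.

α/ε ≈ 0.619

Balance: αS·A = εσ·2A·T⁴ ⇒ α/ε = 2σT⁴/S.
α/ε = 2·5.67×10⁻⁸·(293)⁴/1350 = 2·5.67×10⁻⁸·7.370×10⁹/1350.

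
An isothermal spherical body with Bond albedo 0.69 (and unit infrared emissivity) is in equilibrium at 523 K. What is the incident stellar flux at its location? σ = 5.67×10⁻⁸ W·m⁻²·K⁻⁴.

S ≈ 54700 W/m²

(1−a)S·πr² = σ·4πr²·T⁴ ⇒ S = 4σT⁴/(1−a).
S = 4·5.67×10⁻⁸·7.482×10¹⁰/0.310.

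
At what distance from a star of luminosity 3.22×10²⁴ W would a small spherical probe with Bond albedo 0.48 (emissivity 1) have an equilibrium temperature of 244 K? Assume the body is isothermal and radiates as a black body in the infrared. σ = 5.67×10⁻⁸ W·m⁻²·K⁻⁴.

d ≈ 1.29×10¹⁰ m

For an isothermal black-emitting sphere, (1−a)S·πr² = σ·4πr²·T⁴ ⇒ S = 4σT⁴/(1−a).
S = 4·5.67×10⁻⁸·(244)⁴/0.520 = 1546 W/m².
Flux falls as S = L/(4πd²), so d = √(L/(4πS)) = √(3.22×10²⁴/(4π·1546)).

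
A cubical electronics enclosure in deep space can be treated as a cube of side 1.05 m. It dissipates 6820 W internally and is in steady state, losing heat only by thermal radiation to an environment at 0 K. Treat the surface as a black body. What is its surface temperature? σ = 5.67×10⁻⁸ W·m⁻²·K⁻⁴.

Steady state: internal power = radiated power, P = εσA T⁴.
Radiating area A = 6L² = 6.615 m².
T⁴ = P/(εσA) = 6820/(1.0·5.67×10⁻⁸·6.615) = 1.818×10¹⁰ K⁴.
T = (1.818×10¹⁰)^(1/4).

T ≈ 367 K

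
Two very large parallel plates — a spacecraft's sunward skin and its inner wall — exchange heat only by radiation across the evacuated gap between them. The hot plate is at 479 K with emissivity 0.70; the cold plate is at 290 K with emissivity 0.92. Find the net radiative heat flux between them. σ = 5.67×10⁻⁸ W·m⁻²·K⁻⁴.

For two infinite grey parallel plates, q = σ(T₁⁴ − T₂⁴)/(1/ε₁ + 1/ε₂ − 1).
T₁⁴ − T₂⁴ = 5.264×10¹⁰ − 7.073×10⁹ = 4.557×10¹⁰ K⁴.
1/ε₁ + 1/ε₂ − 1 = 1.429 + 1.087 − 1 = 1.516.
q = 5.67×10⁻⁸ × 4.557×10¹⁰ / 1.516.

q ≈ 1700 W/m²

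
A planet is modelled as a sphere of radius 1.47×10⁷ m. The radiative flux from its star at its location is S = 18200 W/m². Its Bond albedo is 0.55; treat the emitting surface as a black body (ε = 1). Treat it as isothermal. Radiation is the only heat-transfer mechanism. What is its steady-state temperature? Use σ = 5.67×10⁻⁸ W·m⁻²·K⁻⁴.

At equilibrium, absorbed power = emitted power.
Absorbing cross-section = πr² = 6.789×10¹⁴ m²; emitting surface = 4πr² = 2.715×10¹⁵ m² (ratio 4).
(1−a)S·A_cross = εσ·A_surf·T⁴  ⇒  T⁴ = (1−a)S/(4σ).
T⁴ = 0.450·18200/(4·5.67×10⁻⁸) = 3.611×10¹⁰ K⁴.
T = (3.611×10¹⁰)^(1/4).

T ≈ 436 K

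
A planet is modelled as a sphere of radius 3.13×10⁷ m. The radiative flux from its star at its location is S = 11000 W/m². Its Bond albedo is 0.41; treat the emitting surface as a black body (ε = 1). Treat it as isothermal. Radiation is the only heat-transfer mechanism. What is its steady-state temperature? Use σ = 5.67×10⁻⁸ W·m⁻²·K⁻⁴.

T ≈ 411 K

At equilibrium, absorbed power = emitted power.
Absorbing cross-section = πr² = 3.078×10¹⁵ m²; emitting surface = 4πr² = 1.231×10¹⁶ m² (ratio 4).
(1−a)S·A_cross = εσ·A_surf·T⁴  ⇒  T⁴ = (1−a)S/(4σ).
T⁴ = 0.590·11000/(4·5.67×10⁻⁸) = 2.862×10¹⁰ K⁴.
T = (2.862×10¹⁰)^(1/4).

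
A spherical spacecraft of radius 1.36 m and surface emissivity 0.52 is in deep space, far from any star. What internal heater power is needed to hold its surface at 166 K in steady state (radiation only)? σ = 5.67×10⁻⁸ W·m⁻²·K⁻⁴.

P ≈ 520 W

P = εσ·4πr²·T⁴.
4πr² = 23.24 m²; T⁴ = 7.593×10⁸ K⁴.
P = 0.52·5.67×10⁻⁸·23.24·7.593×10⁸.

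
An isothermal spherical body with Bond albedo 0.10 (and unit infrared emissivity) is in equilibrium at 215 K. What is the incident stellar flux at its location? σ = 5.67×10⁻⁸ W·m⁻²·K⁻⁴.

S ≈ 538 W/m²

(1−a)S·πr² = σ·4πr²·T⁴ ⇒ S = 4σT⁴/(1−a).
S = 4·5.67×10⁻⁸·2.137×10⁹/0.900.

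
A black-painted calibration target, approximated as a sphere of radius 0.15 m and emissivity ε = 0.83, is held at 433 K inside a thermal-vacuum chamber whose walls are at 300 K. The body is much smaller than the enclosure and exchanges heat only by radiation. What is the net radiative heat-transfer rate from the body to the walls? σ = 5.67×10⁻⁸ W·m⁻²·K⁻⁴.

P_net ≈ 360 W

For a small grey body in a large enclosure: P_net = εσA(T_body⁴ − T_wall⁴).
A = 4πr² = 0.2827 m²; T_body⁴ − T_wall⁴ = 3.515×10¹⁰ − 8.100×10⁹ = 2.705×10¹⁰ K⁴.
|P_net| = 0.83·5.67×10⁻⁸·0.2827·2.705×10¹⁰.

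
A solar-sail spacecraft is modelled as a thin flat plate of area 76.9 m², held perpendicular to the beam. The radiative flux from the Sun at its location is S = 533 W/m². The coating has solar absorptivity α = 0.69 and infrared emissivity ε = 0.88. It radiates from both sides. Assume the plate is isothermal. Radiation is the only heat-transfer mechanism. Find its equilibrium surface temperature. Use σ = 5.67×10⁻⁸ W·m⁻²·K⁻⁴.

T ≈ 246 K

At equilibrium, absorbed power = emitted power.
Absorbing cross-section = A = 76.90 m²; emitting surface = 2A = 153.8 m² (ratio 2).
αS·A_cross = εσ·A_surf·T⁴  ⇒  T⁴ = αS/(ε·2σ).
T⁴ = 0.690·533/(0.88·2·5.67×10⁻⁸) = 3.685×10⁹ K⁴.
T = (3.685×10⁹)^(1/4).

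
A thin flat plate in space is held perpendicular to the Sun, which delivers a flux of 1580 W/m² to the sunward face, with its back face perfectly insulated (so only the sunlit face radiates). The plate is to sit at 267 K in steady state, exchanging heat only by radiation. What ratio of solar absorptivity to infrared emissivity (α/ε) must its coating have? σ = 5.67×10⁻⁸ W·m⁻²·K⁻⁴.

Balance: αS·A = εσ·1A·T⁴ ⇒ α/ε = σT⁴/S.
α/ε = 5.67×10⁻⁸·(267)⁴/1580 = 5.67×10⁻⁸·5.082×10⁹/1580.

α/ε ≈ 0.182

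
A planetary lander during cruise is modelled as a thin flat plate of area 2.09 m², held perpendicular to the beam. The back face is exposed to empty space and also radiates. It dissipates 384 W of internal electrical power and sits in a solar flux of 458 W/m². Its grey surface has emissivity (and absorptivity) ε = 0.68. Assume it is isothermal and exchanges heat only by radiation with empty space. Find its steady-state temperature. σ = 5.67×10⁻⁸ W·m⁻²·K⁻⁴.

T ≈ 283 K

At steady state, absorbed solar power + internal power = radiated power.
Absorbed: α·S·A_cross = 0.68·458·2.090 = 650.9 W (cross-section A).
Total input = 650.9 + 384 = 1035 W.
Radiated: εσ·A_surf·T⁴ with A_surf = 2A = 4.180 m².
T⁴ = 1035/(0.68·5.67×10⁻⁸·4.180) = 6.421×10⁹ K⁴.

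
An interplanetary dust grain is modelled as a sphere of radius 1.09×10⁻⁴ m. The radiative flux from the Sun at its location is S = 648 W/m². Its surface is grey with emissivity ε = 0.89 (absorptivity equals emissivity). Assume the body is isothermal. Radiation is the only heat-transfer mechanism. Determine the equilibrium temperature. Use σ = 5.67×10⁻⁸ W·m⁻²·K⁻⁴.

At equilibrium, absorbed power = emitted power.
Absorbing cross-section = πr² = 3.733×10⁻⁸ m²; emitting surface = 4πr² = 1.493×10⁻⁷ m² (ratio 4).
εS·A_cross = εσ·A_surf·T⁴  ⇒  T⁴ = S/(4σ)   (ε cancels).
T⁴ = 648/(4·5.67×10⁻⁸) = 2.857×10⁹ K⁴.
T = (2.857×10⁹)^(1/4).

T ≈ 231 K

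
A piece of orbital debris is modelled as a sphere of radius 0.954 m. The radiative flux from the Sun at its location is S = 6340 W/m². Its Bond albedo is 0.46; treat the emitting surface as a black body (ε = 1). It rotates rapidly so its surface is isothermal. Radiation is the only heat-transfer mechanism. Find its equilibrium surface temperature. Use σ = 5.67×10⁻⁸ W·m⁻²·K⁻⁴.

T ≈ 351 K

At equilibrium, absorbed power = emitted power.
Absorbing cross-section = πr² = 2.859 m²; emitting surface = 4πr² = 11.44 m² (ratio 4).
(1−a)S·A_cross = εσ·A_surf·T⁴  ⇒  T⁴ = (1−a)S/(4σ).
T⁴ = 0.540·6340/(4·5.67×10⁻⁸) = 1.510×10¹⁰ K⁴.
T = (1.510×10¹⁰)^(1/4).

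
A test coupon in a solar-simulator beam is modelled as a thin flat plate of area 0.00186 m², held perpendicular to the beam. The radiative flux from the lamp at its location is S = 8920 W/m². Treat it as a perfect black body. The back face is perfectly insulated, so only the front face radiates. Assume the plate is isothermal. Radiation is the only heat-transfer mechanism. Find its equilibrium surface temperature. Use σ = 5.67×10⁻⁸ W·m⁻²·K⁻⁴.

T ≈ 630 K

At equilibrium, absorbed power = emitted power.
Absorbing cross-section = A = 0.001860 m²; emitting surface = A = 0.001860 m² (ratio 1).
S·A_cross = εσ·A_surf·T⁴  ⇒  T⁴ = S/(1σ).
T⁴ = 1.00·8920/(1·5.67×10⁻⁸) = 1.573×10¹¹ K⁴.
T = (1.573×10¹¹)^(1/4).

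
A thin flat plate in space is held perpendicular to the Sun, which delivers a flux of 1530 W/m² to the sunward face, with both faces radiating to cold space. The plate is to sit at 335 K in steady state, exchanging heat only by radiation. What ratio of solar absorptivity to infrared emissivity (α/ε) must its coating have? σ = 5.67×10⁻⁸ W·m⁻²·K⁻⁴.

α/ε ≈ 0.933

Balance: αS·A = εσ·2A·T⁴ ⇒ α/ε = 2σT⁴/S.
α/ε = 2·5.67×10⁻⁸·(335)⁴/1530 = 2·5.67×10⁻⁸·1.259×10¹⁰/1530.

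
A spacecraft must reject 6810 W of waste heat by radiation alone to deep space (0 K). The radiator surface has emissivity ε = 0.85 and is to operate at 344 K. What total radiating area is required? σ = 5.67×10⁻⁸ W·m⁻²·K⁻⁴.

A ≈ 10.1 m²

P = εσA T⁴ ⇒ A = P/(εσT⁴).
T⁴ = 1.400×10¹⁰ K⁴.
A = 6810/(0.85 × 5.67×10⁻⁸ × 1.400×10¹⁰).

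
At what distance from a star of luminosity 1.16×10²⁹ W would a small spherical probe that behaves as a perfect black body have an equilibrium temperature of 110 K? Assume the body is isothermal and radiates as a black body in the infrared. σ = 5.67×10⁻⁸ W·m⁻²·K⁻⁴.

d ≈ 1.67×10¹³ m

For an isothermal black-emitting sphere, (1−a)S·πr² = σ·4πr²·T⁴ ⇒ S = 4σT⁴/(1−a).
S = 4·5.67×10⁻⁸·(110)⁴/1.00 = 33.21 W/m².
Flux falls as S = L/(4πd²), so d = √(L/(4πS)) = √(1.16×10²⁹/(4π·33.21)).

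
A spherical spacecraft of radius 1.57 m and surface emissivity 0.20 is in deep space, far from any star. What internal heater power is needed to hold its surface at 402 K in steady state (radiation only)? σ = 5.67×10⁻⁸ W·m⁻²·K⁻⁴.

P = εσ·4πr²·T⁴.
4πr² = 30.97 m²; T⁴ = 2.612×10¹⁰ K⁴.
P = 0.20·5.67×10⁻⁸·30.97·2.612×10¹⁰.

P ≈ 9170 W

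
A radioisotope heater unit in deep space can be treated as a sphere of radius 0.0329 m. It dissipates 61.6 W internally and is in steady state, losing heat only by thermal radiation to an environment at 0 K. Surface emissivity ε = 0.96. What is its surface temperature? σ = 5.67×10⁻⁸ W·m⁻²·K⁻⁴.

Steady state: internal power = radiated power, P = εσA T⁴.
Radiating area A = 4πr² = 0.01360 m².
T⁴ = P/(εσA) = 61.6/(0.96·5.67×10⁻⁸·0.01360) = 8.320×10¹⁰ K⁴.
T = (8.320×10¹⁰)^(1/4).

T ≈ 537 K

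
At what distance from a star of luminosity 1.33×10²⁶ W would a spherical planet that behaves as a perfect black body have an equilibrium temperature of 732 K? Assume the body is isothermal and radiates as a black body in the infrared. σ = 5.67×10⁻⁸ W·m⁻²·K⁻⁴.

For an isothermal black-emitting sphere, (1−a)S·πr² = σ·4πr²·T⁴ ⇒ S = 4σT⁴/(1−a).
S = 4·5.67×10⁻⁸·(732)⁴/1.00 = 65120 W/m².
Flux falls as S = L/(4πd²), so d = √(L/(4πS)) = √(1.33×10²⁶/(4π·65120)).

d ≈ 1.27×10¹⁰ m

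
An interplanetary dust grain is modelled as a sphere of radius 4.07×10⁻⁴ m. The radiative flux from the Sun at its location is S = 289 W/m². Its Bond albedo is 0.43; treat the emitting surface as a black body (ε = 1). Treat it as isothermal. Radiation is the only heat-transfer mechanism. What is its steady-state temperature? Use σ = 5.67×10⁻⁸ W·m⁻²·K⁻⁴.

At equilibrium, absorbed power = emitted power.
Absorbing cross-section = πr² = 5.204×10⁻⁷ m²; emitting surface = 4πr² = 2.082×10⁻⁶ m² (ratio 4).
(1−a)S·A_cross = εσ·A_surf·T⁴  ⇒  T⁴ = (1−a)S/(4σ).
T⁴ = 0.570·289/(4·5.67×10⁻⁸) = 7.263×10⁸ K⁴.
T = (7.263×10⁸)^(1/4).

T ≈ 164 K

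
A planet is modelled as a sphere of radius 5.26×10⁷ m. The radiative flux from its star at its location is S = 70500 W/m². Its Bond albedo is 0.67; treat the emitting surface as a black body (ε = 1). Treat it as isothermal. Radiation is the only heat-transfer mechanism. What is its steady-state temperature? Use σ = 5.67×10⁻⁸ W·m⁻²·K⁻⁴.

T ≈ 566 K

At equilibrium, absorbed power = emitted power.
Absorbing cross-section = πr² = 8.692×10¹⁵ m²; emitting surface = 4πr² = 3.477×10¹⁶ m² (ratio 4).
(1−a)S·A_cross = εσ·A_surf·T⁴  ⇒  T⁴ = (1−a)S/(4σ).
T⁴ = 0.330·70500/(4·5.67×10⁻⁸) = 1.026×10¹¹ K⁴.
T = (1.026×10¹¹)^(1/4).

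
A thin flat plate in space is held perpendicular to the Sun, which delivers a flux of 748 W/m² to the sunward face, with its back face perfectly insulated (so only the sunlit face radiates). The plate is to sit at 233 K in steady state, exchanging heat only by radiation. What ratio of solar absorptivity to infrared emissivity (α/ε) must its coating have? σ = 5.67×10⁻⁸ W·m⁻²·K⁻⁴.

α/ε ≈ 0.223

Balance: αS·A = εσ·1A·T⁴ ⇒ α/ε = σT⁴/S.
α/ε = 5.67×10⁻⁸·(233)⁴/748 = 5.67×10⁻⁸·2.947×10⁹/748.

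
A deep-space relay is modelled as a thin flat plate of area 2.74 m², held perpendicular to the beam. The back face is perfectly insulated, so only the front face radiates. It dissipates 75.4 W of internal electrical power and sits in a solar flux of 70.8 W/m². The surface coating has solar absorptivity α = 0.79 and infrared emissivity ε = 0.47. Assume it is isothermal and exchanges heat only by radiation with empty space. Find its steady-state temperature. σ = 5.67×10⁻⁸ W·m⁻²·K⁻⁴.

T ≈ 237 K

At steady state, absorbed solar power + internal power = radiated power.
Absorbed: α·S·A_cross = 0.79·70.8·2.740 = 153.3 W (cross-section A).
Total input = 153.3 + 75.4 = 228.7 W.
Radiated: εσ·A_surf·T⁴ with A_surf = A = 2.740 m².
T⁴ = 228.7/(0.47·5.67×10⁻⁸·2.740) = 3.131×10⁹ K⁴.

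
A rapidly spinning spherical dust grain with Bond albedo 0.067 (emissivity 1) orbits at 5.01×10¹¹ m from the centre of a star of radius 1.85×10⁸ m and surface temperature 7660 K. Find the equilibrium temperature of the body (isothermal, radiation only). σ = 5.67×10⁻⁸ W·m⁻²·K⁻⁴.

The star's surface emits σT_*⁴; at distance d the flux is S = σT_*⁴(R_*/d)².
S = 5.67×10⁻⁸·(7660)⁴·(1.85×10⁸/5.01×10¹¹)² = 26.62 W/m².
For an isothermal sphere T⁴ = (1−a)S/(4σ) = 1.095×10⁸ K⁴.

T ≈ 102 K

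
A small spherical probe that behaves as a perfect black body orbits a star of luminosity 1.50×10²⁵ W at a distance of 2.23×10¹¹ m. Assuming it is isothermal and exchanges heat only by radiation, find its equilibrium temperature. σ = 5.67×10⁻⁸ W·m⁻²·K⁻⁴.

First find the stellar flux at distance d: S = L/(4πd²) = 1.50×10²⁵/(4π·(2.23×10¹¹)²) = 24.00 W/m².
For an isothermal sphere, absorbed (1−a)S·πr² = emitted σ·4πr²·T⁴, so T⁴ = (1−a)S/(4σ).
T⁴ = 1.00·24.00/(4·5.67×10⁻⁸) = 1.058×10⁸ K⁴.

T ≈ 101 K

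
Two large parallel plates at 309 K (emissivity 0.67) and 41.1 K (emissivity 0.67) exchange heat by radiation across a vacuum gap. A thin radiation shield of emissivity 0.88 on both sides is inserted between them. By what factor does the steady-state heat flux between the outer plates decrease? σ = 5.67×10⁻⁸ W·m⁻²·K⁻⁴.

Without shield: q₀ = σΔ(T⁴)/(1/ε₁+1/ε₂−1) with denominator 1.985.
With shield the two gaps are in series; the resistances add: (1/ε₁+1/ε_s−1)+(1/ε_s+1/ε₂−1) = 1.629+1.629 = 3.258.
Heat-flux ratio q₀/q = 3.258/1.985.

factor ≈ 1.64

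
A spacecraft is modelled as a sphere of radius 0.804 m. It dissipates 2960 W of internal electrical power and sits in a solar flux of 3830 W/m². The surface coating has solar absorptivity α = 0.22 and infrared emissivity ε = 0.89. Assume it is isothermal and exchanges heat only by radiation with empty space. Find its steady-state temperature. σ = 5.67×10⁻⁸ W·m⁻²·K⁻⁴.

T ≈ 327 K

At steady state, absorbed solar power + internal power = radiated power.
Absorbed: α·S·A_cross = 0.22·3830·2.031 = 1711 W (cross-section πr²).
Total input = 1711 + 2960 = 4671 W.
Radiated: εσ·A_surf·T⁴ with A_surf = 4πr² = 8.123 m².
T⁴ = 4671/(0.89·5.67×10⁻⁸·8.123) = 1.140×10¹⁰ K⁴.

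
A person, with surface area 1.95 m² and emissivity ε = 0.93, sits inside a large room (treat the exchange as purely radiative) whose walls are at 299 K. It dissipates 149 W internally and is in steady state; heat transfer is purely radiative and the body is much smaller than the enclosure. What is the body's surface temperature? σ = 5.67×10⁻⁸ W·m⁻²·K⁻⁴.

T ≈ 312 K

For a small grey body in a large enclosure, net radiated power = εσA(T⁴ − T_w⁴).
Steady state: P = εσA(T⁴ − T_w⁴) with A = 1.95 m².
T⁴ = P/(εσA) + T_w⁴ = 149/(0.93·5.67×10⁻⁸·1.950) + (299)⁴
    = 1.449×10⁹ + 7.993×10⁹ = 9.442×10⁹ K⁴.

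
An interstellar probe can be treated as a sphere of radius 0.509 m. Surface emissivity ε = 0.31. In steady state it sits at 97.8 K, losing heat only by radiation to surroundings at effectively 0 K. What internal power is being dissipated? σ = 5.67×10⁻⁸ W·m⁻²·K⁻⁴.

P ≈ 5.24 W

Steady state: P = εσA T⁴.
A = 4πr² = 3.256 m²; T⁴ = (97.8)⁴ = 9.149×10⁷ K⁴.
P = 0.31 × 5.67×10⁻⁸ × 3.256 × 9.149×10⁷.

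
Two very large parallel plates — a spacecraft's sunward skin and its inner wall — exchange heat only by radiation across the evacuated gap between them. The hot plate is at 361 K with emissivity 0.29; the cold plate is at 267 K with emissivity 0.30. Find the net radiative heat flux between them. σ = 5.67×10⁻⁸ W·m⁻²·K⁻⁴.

For two infinite grey parallel plates, q = σ(T₁⁴ − T₂⁴)/(1/ε₁ + 1/ε₂ − 1).
T₁⁴ − T₂⁴ = 1.698×10¹⁰ − 5.082×10⁹ = 1.190×10¹⁰ K⁴.
1/ε₁ + 1/ε₂ − 1 = 3.448 + 3.333 − 1 = 5.782.
q = 5.67×10⁻⁸ × 1.190×10¹⁰ / 5.782.

q ≈ 117 W/m²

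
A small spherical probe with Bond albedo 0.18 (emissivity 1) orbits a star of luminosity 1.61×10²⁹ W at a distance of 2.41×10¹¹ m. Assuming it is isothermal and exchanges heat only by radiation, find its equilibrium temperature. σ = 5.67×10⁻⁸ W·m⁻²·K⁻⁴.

First find the stellar flux at distance d: S = L/(4πd²) = 1.61×10²⁹/(4π·(2.41×10¹¹)²) = 2.206×10⁵ W/m².
For an isothermal sphere, absorbed (1−a)S·πr² = emitted σ·4πr²·T⁴, so T⁴ = (1−a)S/(4σ).
T⁴ = 0.820·2.206×10⁵/(4·5.67×10⁻⁸) = 7.975×10¹¹ K⁴.

T ≈ 945 K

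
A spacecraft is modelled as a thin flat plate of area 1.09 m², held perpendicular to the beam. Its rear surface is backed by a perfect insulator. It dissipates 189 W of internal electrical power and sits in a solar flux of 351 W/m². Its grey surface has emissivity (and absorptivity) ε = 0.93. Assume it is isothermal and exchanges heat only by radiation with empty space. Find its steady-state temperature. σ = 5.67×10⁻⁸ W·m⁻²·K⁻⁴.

T ≈ 312 K

At steady state, absorbed solar power + internal power = radiated power.
Absorbed: α·S·A_cross = 0.93·351·1.090 = 355.8 W (cross-section A).
Total input = 355.8 + 189 = 544.8 W.
Radiated: εσ·A_surf·T⁴ with A_surf = A = 1.090 m².
T⁴ = 544.8/(0.93·5.67×10⁻⁸·1.090) = 9.479×10⁹ K⁴.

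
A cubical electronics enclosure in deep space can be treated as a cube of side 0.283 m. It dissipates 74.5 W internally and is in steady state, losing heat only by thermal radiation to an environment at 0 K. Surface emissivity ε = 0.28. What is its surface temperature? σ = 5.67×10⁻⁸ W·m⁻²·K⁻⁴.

T ≈ 314 K

Steady state: internal power = radiated power, P = εσA T⁴.
Radiating area A = 6L² = 0.4805 m².
T⁴ = P/(εσA) = 74.5/(0.28·5.67×10⁻⁸·0.4805) = 9.765×10⁹ K⁴.
T = (9.765×10⁹)^(1/4).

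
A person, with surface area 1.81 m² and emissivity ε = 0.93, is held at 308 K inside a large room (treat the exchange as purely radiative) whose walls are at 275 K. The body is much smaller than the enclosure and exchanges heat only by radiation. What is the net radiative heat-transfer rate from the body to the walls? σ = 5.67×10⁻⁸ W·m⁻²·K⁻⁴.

For a small grey body in a large enclosure: P_net = εσA(T_body⁴ − T_wall⁴).
A = 1.81 m²; T_body⁴ − T_wall⁴ = 8.999×10⁹ − 5.719×10⁹ = 3.280×10⁹ K⁴.
|P_net| = 0.93·5.67×10⁻⁸·1.810·3.280×10⁹.

P_net ≈ 313 W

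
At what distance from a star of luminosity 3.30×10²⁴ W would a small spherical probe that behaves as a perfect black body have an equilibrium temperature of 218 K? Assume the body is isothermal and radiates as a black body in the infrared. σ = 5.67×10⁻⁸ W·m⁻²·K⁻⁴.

d ≈ 2.26×10¹⁰ m

For an isothermal black-emitting sphere, (1−a)S·πr² = σ·4πr²·T⁴ ⇒ S = 4σT⁴/(1−a).
S = 4·5.67×10⁻⁸·(218)⁴/1.00 = 512.2 W/m².
Flux falls as S = L/(4πd²), so d = √(L/(4πS)) = √(3.30×10²⁴/(4π·512.2)).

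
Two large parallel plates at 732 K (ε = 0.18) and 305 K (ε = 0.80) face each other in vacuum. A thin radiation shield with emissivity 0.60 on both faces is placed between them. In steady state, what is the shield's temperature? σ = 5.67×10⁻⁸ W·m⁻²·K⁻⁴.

In steady state the net flux on the hot side equals that on the cold side.
σ(T₁⁴−T_s⁴)/D₁ = σ(T_s⁴−T₂⁴)/D₂, with D₁ = 1/ε₁+1/ε_s−1 = 6.222, D₂ = 1/ε_s+1/ε₂−1 = 1.917.
Solve for T_s⁴: T_s⁴ = (D₂·T₁⁴ + D₁·T₂⁴)/(D₁+D₂) = 7.423×10¹⁰ K⁴.

T_s ≈ 522 K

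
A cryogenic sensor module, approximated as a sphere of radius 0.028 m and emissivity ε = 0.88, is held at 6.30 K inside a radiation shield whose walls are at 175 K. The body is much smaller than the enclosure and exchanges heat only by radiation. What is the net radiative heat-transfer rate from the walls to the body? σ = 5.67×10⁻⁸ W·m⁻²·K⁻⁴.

P_net ≈ 0.461 W

For a small grey body in a large enclosure: P_net = εσA(T_body⁴ − T_wall⁴).
A = 4πr² = 0.009852 m²; T_body⁴ − T_wall⁴ = 1575 − 9.379×10⁸ = -9.379×10⁸ K⁴.
|P_net| = 0.88·5.67×10⁻⁸·0.009852·9.379×10⁸.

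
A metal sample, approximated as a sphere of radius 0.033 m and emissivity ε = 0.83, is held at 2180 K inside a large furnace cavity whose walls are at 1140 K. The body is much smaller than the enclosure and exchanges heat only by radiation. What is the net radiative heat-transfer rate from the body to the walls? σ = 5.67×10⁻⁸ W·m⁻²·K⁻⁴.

P_net ≈ 13500 W

For a small grey body in a large enclosure: P_net = εσA(T_body⁴ − T_wall⁴).
A = 4πr² = 0.01368 m²; T_body⁴ − T_wall⁴ = 2.259×10¹³ − 1.689×10¹² = 2.090×10¹³ K⁴.
|P_net| = 0.83·5.67×10⁻⁸·0.01368·2.090×10¹³.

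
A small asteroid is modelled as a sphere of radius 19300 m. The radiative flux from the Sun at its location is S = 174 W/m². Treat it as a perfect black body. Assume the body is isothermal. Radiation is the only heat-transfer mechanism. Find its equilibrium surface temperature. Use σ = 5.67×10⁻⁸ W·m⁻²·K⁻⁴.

At equilibrium, absorbed power = emitted power.
Absorbing cross-section = πr² = 1.170×10⁹ m²; emitting surface = 4πr² = 4.681×10⁹ m² (ratio 4).
S·A_cross = εσ·A_surf·T⁴  ⇒  T⁴ = S/(4σ).
T⁴ = 1.00·174/(4·5.67×10⁻⁸) = 7.672×10⁸ K⁴.
T = (7.672×10⁸)^(1/4).

T ≈ 166 K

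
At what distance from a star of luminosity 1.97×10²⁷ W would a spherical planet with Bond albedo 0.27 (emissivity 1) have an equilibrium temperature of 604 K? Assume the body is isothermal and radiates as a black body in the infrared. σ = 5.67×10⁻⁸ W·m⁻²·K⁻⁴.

For an isothermal black-emitting sphere, (1−a)S·πr² = σ·4πr²·T⁴ ⇒ S = 4σT⁴/(1−a).
S = 4·5.67×10⁻⁸·(604)⁴/0.730 = 41350 W/m².
Flux falls as S = L/(4πd²), so d = √(L/(4πS)) = √(1.97×10²⁷/(4π·41350)).

d ≈ 6.16×10¹⁰ m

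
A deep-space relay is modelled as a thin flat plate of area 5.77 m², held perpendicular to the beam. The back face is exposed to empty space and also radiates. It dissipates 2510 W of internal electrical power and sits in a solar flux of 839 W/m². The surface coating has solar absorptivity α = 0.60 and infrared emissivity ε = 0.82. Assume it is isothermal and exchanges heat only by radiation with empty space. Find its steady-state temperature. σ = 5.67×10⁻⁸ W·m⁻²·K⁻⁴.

T ≈ 317 K

At steady state, absorbed solar power + internal power = radiated power.
Absorbed: α·S·A_cross = 0.60·839·5.770 = 2905 W (cross-section A).
Total input = 2905 + 2510 = 5415 W.
Radiated: εσ·A_surf·T⁴ with A_surf = 2A = 11.54 m².
T⁴ = 5415/(0.82·5.67×10⁻⁸·11.54) = 1.009×10¹⁰ K⁴.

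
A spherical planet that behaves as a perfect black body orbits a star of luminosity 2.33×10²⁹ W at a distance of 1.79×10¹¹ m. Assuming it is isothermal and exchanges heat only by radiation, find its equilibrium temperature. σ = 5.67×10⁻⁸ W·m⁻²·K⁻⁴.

T ≈ 1260 K

First find the stellar flux at distance d: S = L/(4πd²) = 2.33×10²⁹/(4π·(1.79×10¹¹)²) = 5.787×10⁵ W/m².
For an isothermal sphere, absorbed (1−a)S·πr² = emitted σ·4πr²·T⁴, so T⁴ = (1−a)S/(4σ).
T⁴ = 1.00·5.787×10⁵/(4·5.67×10⁻⁸) = 2.552×10¹² K⁴.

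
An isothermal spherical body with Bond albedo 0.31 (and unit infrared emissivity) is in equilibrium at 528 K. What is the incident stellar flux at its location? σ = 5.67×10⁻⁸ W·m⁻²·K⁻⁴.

S ≈ 25500 W/m²

(1−a)S·πr² = σ·4πr²·T⁴ ⇒ S = 4σT⁴/(1−a).
S = 4·5.67×10⁻⁸·7.772×10¹⁰/0.690.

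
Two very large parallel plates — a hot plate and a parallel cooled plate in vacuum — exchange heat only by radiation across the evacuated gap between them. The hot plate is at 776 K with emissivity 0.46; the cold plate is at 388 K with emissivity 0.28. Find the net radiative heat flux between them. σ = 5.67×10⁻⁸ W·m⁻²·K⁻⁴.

q ≈ 4060 W/m²

For two infinite grey parallel plates, q = σ(T₁⁴ − T₂⁴)/(1/ε₁ + 1/ε₂ − 1).
T₁⁴ − T₂⁴ = 3.626×10¹¹ − 2.266×10¹⁰ = 3.400×10¹¹ K⁴.
1/ε₁ + 1/ε₂ − 1 = 2.174 + 3.571 − 1 = 4.745.
q = 5.67×10⁻⁸ × 3.400×10¹¹ / 4.745.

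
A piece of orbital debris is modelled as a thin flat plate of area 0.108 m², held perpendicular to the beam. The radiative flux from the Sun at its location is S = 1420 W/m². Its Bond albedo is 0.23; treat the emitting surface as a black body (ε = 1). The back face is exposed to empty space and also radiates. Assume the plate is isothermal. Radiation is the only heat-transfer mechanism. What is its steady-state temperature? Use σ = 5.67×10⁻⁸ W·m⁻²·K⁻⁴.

At equilibrium, absorbed power = emitted power.
Absorbing cross-section = A = 0.1080 m²; emitting surface = 2A = 0.2160 m² (ratio 2).
(1−a)S·A_cross = εσ·A_surf·T⁴  ⇒  T⁴ = (1−a)S/(2σ).
T⁴ = 0.770·1420/(2·5.67×10⁻⁸) = 9.642×10⁹ K⁴.
T = (9.642×10⁹)^(1/4).

T ≈ 313 K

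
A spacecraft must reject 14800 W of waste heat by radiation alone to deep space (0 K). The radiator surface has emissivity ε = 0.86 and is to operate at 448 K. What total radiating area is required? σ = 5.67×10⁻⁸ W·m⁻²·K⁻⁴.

A ≈ 7.53 m²

P = εσA T⁴ ⇒ A = P/(εσT⁴).
T⁴ = 4.028×10¹⁰ K⁴.
A = 14800/(0.86 × 5.67×10⁻⁸ × 4.028×10¹⁰).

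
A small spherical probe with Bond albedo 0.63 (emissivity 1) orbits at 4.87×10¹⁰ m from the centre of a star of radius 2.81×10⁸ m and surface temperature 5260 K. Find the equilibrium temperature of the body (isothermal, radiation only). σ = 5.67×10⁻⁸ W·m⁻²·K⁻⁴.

The star's surface emits σT_*⁴; at distance d the flux is S = σT_*⁴(R_*/d)².
S = 5.67×10⁻⁸·(5260)⁴·(2.81×10⁸/4.87×10¹⁰)² = 1445 W/m².
For an isothermal sphere T⁴ = (1−a)S/(4σ) = 2.357×10⁹ K⁴.

T ≈ 220 K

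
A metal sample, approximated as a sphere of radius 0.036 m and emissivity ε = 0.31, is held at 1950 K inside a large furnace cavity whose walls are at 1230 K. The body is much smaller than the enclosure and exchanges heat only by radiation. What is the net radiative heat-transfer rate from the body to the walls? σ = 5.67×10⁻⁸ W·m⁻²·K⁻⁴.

P_net ≈ 3480 W

For a small grey body in a large enclosure: P_net = εσA(T_body⁴ − T_wall⁴).
A = 4πr² = 0.01629 m²; T_body⁴ − T_wall⁴ = 1.446×10¹³ − 2.289×10¹² = 1.217×10¹³ K⁴.
|P_net| = 0.31·5.67×10⁻⁸·0.01629·1.217×10¹³.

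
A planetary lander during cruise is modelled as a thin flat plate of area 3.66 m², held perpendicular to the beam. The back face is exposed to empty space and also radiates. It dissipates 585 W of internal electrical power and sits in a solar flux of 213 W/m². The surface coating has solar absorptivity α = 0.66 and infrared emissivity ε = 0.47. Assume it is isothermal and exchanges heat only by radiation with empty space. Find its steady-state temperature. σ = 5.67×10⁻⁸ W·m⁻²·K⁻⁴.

T ≈ 274 K

At steady state, absorbed solar power + internal power = radiated power.
Absorbed: α·S·A_cross = 0.66·213·3.660 = 514.5 W (cross-section A).
Total input = 514.5 + 585 = 1100 W.
Radiated: εσ·A_surf·T⁴ with A_surf = 2A = 7.320 m².
T⁴ = 1100/(0.47·5.67×10⁻⁸·7.320) = 5.637×10⁹ K⁴.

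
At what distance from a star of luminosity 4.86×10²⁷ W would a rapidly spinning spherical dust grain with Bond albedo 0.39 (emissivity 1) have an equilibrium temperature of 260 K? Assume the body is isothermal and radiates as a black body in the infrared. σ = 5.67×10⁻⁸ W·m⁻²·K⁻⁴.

For an isothermal black-emitting sphere, (1−a)S·πr² = σ·4πr²·T⁴ ⇒ S = 4σT⁴/(1−a).
S = 4·5.67×10⁻⁸·(260)⁴/0.610 = 1699 W/m².
Flux falls as S = L/(4πd²), so d = √(L/(4πS)) = √(4.86×10²⁷/(4π·1699)).

d ≈ 4.77×10¹¹ m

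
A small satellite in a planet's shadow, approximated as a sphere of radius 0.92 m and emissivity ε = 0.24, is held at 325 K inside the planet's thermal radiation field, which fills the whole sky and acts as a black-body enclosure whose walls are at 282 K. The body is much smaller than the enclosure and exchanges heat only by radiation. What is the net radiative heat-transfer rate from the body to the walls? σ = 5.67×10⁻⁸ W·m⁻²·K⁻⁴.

P_net ≈ 699 W

For a small grey body in a large enclosure: P_net = εσA(T_body⁴ − T_wall⁴).
A = 4πr² = 10.64 m²; T_body⁴ − T_wall⁴ = 1.116×10¹⁰ − 6.324×10⁹ = 4.833×10⁹ K⁴.
|P_net| = 0.24·5.67×10⁻⁸·10.64·4.833×10⁹.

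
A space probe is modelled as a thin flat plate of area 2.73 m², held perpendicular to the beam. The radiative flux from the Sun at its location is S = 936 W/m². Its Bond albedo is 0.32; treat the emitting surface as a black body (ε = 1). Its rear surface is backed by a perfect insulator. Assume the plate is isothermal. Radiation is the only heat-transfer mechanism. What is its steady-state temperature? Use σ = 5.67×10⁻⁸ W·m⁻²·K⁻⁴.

T ≈ 325 K

At equilibrium, absorbed power = emitted power.
Absorbing cross-section = A = 2.730 m²; emitting surface = A = 2.730 m² (ratio 1).
(1−a)S·A_cross = εσ·A_surf·T⁴  ⇒  T⁴ = (1−a)S/(1σ).
T⁴ = 0.680·936/(1·5.67×10⁻⁸) = 1.123×10¹⁰ K⁴.
T = (1.123×10¹⁰)^(1/4).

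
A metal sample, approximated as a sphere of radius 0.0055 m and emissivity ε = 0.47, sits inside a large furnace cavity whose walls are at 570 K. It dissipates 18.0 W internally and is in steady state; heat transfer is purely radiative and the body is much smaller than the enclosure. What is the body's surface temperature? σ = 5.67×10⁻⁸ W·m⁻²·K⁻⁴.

T ≈ 1170 K

For a small grey body in a large enclosure, net radiated power = εσA(T⁴ − T_w⁴).
Steady state: P = εσA(T⁴ − T_w⁴) with A = 4πr² = 3.801×10⁻⁴ m².
T⁴ = P/(εσA) + T_w⁴ = 18.0/(0.47·5.67×10⁻⁸·3.801×10⁻⁴) + (570)⁴
    = 1.777×10¹² + 1.056×10¹¹ = 1.882×10¹² K⁴.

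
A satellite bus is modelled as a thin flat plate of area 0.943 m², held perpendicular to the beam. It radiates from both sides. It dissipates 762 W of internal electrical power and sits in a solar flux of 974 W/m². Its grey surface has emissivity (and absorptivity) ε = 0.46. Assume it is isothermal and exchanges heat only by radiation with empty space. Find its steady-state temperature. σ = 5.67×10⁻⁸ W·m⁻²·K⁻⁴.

At steady state, absorbed solar power + internal power = radiated power.
Absorbed: α·S·A_cross = 0.46·974·0.9430 = 422.5 W (cross-section A).
Total input = 422.5 + 762 = 1185 W.
Radiated: εσ·A_surf·T⁴ with A_surf = 2A = 1.886 m².
T⁴ = 1185/(0.46·5.67×10⁻⁸·1.886) = 2.408×10¹⁰ K⁴.

T ≈ 394 K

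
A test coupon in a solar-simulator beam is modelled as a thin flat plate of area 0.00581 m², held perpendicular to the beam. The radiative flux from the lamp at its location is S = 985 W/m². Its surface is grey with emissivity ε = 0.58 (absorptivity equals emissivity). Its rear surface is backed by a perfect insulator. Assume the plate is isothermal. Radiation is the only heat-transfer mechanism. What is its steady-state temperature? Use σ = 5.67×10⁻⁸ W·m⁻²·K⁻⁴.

T ≈ 363 K

At equilibrium, absorbed power = emitted power.
Absorbing cross-section = A = 0.005810 m²; emitting surface = A = 0.005810 m² (ratio 1).
εS·A_cross = εσ·A_surf·T⁴  ⇒  T⁴ = S/(1σ)   (ε cancels).
T⁴ = 985/(1·5.67×10⁻⁸) = 1.737×10¹⁰ K⁴.
T = (1.737×10¹⁰)^(1/4).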